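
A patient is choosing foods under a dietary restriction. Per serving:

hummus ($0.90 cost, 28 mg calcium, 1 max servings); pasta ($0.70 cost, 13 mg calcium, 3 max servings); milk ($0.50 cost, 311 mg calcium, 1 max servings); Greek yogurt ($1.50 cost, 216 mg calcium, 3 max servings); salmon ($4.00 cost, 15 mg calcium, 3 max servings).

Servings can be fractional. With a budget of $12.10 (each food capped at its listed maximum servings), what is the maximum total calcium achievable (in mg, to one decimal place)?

Calcium per dollar: milk 622, Greek yogurt 144, hummus 31.11, pasta 18.57, salmon 3.75.
Take 1 serving of milk: spends $0.50, +311.0 mg calcium (running total 311.0 mg).
Take 3 servings of Greek yogurt: spends $4.50, +648.0 mg calcium (running total 959.0 mg).
Take 1 serving of hummus: spends $0.90, +28.0 mg calcium (running total 987.0 mg).
Take 3 servings of pasta: spends $2.10, +39.0 mg calcium (running total 1026.0 mg).
Take 1.025 servings of salmon: spends $4.10, +15.4 mg calcium (running total 1041.4 mg).
Filling greedily by calcium-per-dollar is optimal for one linear limit, giving 1041.4 mg.

1041.4 mg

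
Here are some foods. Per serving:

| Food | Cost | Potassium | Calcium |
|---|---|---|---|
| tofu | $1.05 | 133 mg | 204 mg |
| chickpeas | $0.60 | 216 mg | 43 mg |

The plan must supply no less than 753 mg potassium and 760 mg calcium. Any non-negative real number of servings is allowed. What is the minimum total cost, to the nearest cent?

$4.43

Two binding constraints pin down two serving amounts, so the optimal mix uses at most two foods. The candidates are each food alone (scaled to the tighter of potassium/calcium) and each pair with both constraints tight.
tofu only: max(753/133, 760/204) = 5.662 servings → $5.94.
chickpeas only: max(753/216, 760/43) = 17.67 servings → $10.60.
tofu + chickpeas with both tight: 3.437 servings and 1.37 servings → $4.43.
The minimum over all feasible corners is $4.43.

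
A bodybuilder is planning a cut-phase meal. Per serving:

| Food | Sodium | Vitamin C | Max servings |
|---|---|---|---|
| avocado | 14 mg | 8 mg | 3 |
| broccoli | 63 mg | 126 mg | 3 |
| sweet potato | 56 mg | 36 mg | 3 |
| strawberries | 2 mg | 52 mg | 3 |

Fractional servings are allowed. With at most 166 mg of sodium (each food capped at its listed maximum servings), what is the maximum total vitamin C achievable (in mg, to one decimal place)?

476.0 mg

Vitamin C per mg sodium: strawberries 26, broccoli 2, sweet potato 0.6429, avocado 0.5714.
Take 3 servings of strawberries: uses 6 mg sodium, +156.0 mg vitamin C (running total 156.0 mg).
Take 2.54 servings of broccoli: uses 160 mg sodium, +320.0 mg vitamin C (running total 476.0 mg).
Greedy by best ratio exhausts the sodium allowance optimally: 476.0 mg.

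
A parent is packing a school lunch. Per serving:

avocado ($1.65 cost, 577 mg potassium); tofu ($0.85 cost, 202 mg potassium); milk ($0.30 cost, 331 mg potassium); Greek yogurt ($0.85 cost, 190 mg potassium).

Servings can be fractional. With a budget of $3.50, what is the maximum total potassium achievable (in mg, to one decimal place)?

3861.7 mg

Potassium per dollar: milk 1103, avocado 349.7, tofu 237.6, Greek yogurt 223.5.
With no serving limits, spend the whole cost allowance on milk: $3.50 / $0.30 × 331 mg = 3861.7 mg.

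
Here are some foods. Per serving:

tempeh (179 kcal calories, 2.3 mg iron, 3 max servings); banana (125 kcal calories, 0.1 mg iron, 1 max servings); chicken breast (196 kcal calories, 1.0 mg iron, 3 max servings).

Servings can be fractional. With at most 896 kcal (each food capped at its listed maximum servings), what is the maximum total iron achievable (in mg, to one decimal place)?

Iron per kcal: tempeh 0.01285, chicken breast 0.005102, banana 0.0008.
Take 3 servings of tempeh: uses 537 kcal, +6.9 mg iron (running total 6.9 mg).
Take 1.832 servings of chicken breast: uses 359 kcal, +1.8 mg iron (running total 8.7 mg).
Greedy by best ratio exhausts the calories allowance optimally: 8.7 mg.

8.7 mg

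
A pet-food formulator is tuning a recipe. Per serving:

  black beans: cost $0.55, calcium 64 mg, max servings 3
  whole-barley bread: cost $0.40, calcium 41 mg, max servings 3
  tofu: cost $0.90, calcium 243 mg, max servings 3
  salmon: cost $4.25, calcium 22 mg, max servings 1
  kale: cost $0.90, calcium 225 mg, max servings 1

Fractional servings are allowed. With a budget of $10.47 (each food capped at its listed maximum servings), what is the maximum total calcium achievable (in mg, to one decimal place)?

Calcium per dollar: tofu 270, kale 250, black beans 116.4, whole-barley bread 102.5, salmon 5.176.
Take 3 servings of tofu: spends $2.70, +729.0 mg calcium (running total 729.0 mg).
Take 1 serving of kale: spends $0.90, +225.0 mg calcium (running total 954.0 mg).
Take 3 servings of black beans: spends $1.65, +192.0 mg calcium (running total 1146.0 mg).
Take 3 servings of whole-barley bread: spends $1.20, +123.0 mg calcium (running total 1269.0 mg).
Take 0.9459 servings of salmon: spends $4.02, +20.8 mg calcium (running total 1289.8 mg).
Greedy by best ratio exhausts the cost allowance optimally: 1289.8 mg.

1289.8 mg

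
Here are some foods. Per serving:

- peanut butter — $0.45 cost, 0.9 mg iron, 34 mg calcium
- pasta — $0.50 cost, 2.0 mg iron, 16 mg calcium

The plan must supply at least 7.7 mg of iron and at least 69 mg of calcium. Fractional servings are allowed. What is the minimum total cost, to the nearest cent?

$1.99

For a min-cost LP with two ≥-constraints, a basic feasible solution has at most two positive variables.
peanut butter only: max(7.7/0.9, 69/34) = 8.556 servings → $3.85.
pasta only: max(7.7/2.0, 69/16) = 4.312 servings → $2.16.
peanut butter + pasta with both tight: 0.2761 servings and 3.726 servings → $1.99.
Cheapest feasible corner: $1.99.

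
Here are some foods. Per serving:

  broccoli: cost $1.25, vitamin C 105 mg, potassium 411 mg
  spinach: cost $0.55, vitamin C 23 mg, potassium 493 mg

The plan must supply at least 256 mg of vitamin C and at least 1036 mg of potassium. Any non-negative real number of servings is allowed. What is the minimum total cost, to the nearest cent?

$3.07

broccoli only: max(256/105, 1036/411) = 2.521 servings → $3.15.
spinach only: max(256/23, 1036/493) = 11.13 servings → $6.12.
broccoli + spinach with both tight: 2.42 servings and 0.08423 servings → $3.07.
The minimum over all feasible corners is $3.07.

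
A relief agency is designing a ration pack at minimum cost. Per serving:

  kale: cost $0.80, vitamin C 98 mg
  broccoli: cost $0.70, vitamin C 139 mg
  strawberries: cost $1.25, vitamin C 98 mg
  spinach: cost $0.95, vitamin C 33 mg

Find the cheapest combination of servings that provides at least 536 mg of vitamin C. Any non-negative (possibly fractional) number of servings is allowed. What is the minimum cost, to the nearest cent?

Cost per mg of vitamin C: broccoli $0.0050, kale $0.0082, strawberries $0.0128, spinach $0.0288.
With no serving limits, use only broccoli: 536 mg / 139 mg = 3.856 servings × $0.70 = $2.70.

$2.70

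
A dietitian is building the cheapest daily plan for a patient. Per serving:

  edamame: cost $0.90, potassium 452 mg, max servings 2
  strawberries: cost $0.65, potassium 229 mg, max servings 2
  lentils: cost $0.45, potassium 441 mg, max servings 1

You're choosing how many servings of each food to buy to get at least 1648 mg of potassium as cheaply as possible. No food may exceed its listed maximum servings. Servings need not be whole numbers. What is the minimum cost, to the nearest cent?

Cost per mg of potassium: lentils $0.0010, edamame $0.0020, strawberries $0.0028.
Take 1 serving of lentils: +441.0 mg potassium for $0.45 (total $0.45, still need 1207.0 mg).
Take 2 servings of edamame: +904.0 mg potassium for $1.80 (total $2.25, still need 303.0 mg).
Take 1.323 servings of strawberries: +303.0 mg potassium for $0.86 (total $3.11, still need 0.0 mg).
Filling from the cheapest source first is optimal under one linear minimum: $3.11.

$3.11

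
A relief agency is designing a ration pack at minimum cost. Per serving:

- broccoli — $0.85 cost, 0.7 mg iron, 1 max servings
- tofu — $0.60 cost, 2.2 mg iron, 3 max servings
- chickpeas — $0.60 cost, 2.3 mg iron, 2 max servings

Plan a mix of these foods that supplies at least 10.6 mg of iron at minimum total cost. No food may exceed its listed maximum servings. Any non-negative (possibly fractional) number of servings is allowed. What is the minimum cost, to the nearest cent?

$2.84

Cost per mg of iron: chickpeas $0.2609, tofu $0.2727, broccoli $1.2143.
Take 2 servings of chickpeas: +4.6 mg iron for $1.20 (total $1.20, still need 6.0 mg).
Take 2.727 servings of tofu: +6.0 mg iron for $1.64 (total $2.84, still need 0.0 mg).
Filling from the cheapest source first is optimal under one linear minimum: $2.84.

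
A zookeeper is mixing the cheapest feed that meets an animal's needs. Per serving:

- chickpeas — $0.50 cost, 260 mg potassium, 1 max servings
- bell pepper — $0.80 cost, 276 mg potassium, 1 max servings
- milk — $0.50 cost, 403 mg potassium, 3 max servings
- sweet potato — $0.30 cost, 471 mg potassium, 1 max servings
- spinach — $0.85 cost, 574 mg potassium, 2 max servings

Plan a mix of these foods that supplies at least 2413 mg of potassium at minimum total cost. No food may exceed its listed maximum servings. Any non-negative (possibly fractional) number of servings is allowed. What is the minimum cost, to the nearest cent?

$2.89

Cost per mg of potassium: sweet potato $0.0006, milk $0.0012, spinach $0.0015, chickpeas $0.0019, bell pepper $0.0029.
Take 1 serving of sweet potato: +471.0 mg potassium for $0.30 (total $0.30, still need 1942.0 mg).
Take 3 servings of milk: +1209.0 mg potassium for $1.50 (total $1.80, still need 733.0 mg).
Take 1.277 servings of spinach: +733.0 mg potassium for $1.09 (total $2.89, still need 0.0 mg).
Filling from the cheapest source first is optimal under one linear minimum: $2.89.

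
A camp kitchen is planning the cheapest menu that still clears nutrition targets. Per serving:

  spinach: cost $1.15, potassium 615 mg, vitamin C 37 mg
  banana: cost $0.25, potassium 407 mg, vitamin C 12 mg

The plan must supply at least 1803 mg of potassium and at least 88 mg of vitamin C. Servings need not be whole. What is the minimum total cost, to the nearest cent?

The cheapest plan sits at a corner of the feasible region — with two constraints it uses at most two foods.
spinach only: max(1803/615, 88/37) = 2.932 servings → $3.37.
banana only: max(1803/407, 88/12) = 7.333 servings → $1.83.
spinach + banana with both tight: 1.847 servings and 1.64 servings → $2.53.
The minimum over all feasible corners is $1.83.

$1.83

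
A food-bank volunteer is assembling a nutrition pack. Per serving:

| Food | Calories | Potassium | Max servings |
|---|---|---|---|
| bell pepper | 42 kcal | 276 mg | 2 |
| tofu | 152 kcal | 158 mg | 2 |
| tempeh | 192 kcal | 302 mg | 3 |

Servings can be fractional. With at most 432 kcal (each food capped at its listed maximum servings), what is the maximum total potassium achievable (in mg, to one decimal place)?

1099.4 mg

Potassium per kcal: bell pepper 6.571, tempeh 1.573, tofu 1.039.
Take 2 servings of bell pepper: uses 84 kcal, +552.0 mg potassium (running total 552.0 mg).
Take 1.812 servings of tempeh: uses 348 kcal, +547.4 mg potassium (running total 1099.4 mg).
Greedy by best ratio exhausts the calories allowance optimally: 1099.4 mg.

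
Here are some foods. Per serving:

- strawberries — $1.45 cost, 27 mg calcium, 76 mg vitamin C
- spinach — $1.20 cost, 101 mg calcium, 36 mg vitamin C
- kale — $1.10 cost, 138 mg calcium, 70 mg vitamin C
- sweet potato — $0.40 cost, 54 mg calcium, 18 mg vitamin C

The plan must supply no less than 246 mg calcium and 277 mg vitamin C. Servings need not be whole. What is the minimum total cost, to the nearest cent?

This is a tiny linear program; its minimum lies at a vertex of the feasible set. List the vertices and price them.
strawberries only: max(246/27, 277/76) = 9.111 servings → $13.21.
spinach only: max(246/101, 277/36) = 7.694 servings → $9.23.
kale only: max(246/138, 277/70) = 3.957 servings → $4.35.
sweet potato only: max(246/54, 277/18) = 15.39 servings → $6.16.
strawberries + spinach with both tight: 2.852 servings and 1.673 servings → $6.14.
strawberries + kale with both tight: 2.443 servings and 1.305 servings → $4.98.
strawberries + sweet potato with both tight: 2.91 servings and 3.1 servings → $5.46.
spinach + kale: intersection lies outside the first quadrant.
spinach + sweet potato: the both-tight solution has a negative serving — not a feasible corner.
kale + sweet potato: the both-tight solution has a negative serving — not a feasible corner.
Cheapest feasible corner: $4.35.

$4.35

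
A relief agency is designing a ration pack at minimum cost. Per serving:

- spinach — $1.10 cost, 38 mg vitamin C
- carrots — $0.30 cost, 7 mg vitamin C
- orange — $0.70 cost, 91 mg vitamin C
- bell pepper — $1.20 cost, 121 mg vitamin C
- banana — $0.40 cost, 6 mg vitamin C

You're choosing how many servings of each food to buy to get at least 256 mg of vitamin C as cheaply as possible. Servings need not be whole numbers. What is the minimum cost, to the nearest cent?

Cost per mg of vitamin C: orange $0.0077, bell pepper $0.0099, spinach $0.0289, carrots $0.0429, banana $0.0667.
With no serving limits, use only orange: 256 mg / 91 mg = 2.813 servings × $0.70 = $1.97.

$1.97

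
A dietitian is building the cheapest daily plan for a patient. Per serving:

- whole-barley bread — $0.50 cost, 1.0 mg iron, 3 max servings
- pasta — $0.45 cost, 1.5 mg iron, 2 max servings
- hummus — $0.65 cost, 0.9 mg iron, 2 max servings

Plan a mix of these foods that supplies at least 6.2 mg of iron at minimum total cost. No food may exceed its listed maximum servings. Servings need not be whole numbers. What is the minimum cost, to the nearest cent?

$2.54

Cost per mg of iron: pasta $0.3000, whole-barley bread $0.5000, hummus $0.7222.
Take 2 servings of pasta: +3.0 mg iron for $0.90 (total $0.90, still need 3.2 mg).
Take 3 servings of whole-barley bread: +3.0 mg iron for $1.50 (total $2.40, still need 0.2 mg).
Take 0.2222 servings of hummus: +0.2 mg iron for $0.14 (total $2.54, still need 0.0 mg).
Filling from the cheapest source first is optimal under one linear minimum: $2.54.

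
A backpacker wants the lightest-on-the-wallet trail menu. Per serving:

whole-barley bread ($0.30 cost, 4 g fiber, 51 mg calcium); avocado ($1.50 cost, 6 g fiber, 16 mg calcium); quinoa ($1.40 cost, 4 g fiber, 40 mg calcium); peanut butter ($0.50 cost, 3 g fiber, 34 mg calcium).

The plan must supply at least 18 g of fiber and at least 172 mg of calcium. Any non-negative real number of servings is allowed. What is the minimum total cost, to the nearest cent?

Check every corner: each single food scaled to meet both minima, and each pair solved so both constraints bind.
whole-barley bread only: max(18/4, 172/51) = 4.5 servings → $1.35.
avocado only: max(18/6, 172/16) = 10.75 servings → $16.12.
quinoa only: max(18/4, 172/40) = 4.5 servings → $6.30.
peanut butter only: max(18/3, 172/34) = 6 servings → $3.00.
whole-barley bread + avocado with both tight: 3.074 servings and 0.9504 servings → $2.35.
whole-barley bread + quinoa with both targets exact would need a negative amount; discard.
whole-barley bread + peanut butter: the both-tight solution has a negative serving — not a feasible corner.
avocado + quinoa with both tight: 0.1818 servings and 4.227 servings → $6.19.
avocado + peanut butter with both tight: 0.6154 servings and 4.769 servings → $3.31.
quinoa + peanut butter: the both-tight solution has a negative serving — not a feasible corner.
Cheapest feasible corner: $1.35.

$1.35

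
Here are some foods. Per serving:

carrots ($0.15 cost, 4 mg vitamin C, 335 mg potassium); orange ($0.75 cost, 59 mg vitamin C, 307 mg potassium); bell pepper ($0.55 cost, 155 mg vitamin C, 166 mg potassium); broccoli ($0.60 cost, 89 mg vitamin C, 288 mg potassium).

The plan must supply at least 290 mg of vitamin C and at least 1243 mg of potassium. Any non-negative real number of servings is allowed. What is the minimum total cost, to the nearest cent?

$1.41

This is a tiny linear program; its minimum lies at a vertex of the feasible set. List the vertices and price them.
carrots only: max(290/4, 1243/335) = 72.5 servings → $10.88.
orange only: max(290/59, 1243/307) = 4.915 servings → $3.69.
bell pepper only: max(290/155, 1243/166) = 7.488 servings → $4.12.
broccoli only: max(290/89, 1243/288) = 4.316 servings → $2.59.
carrots + orange: the both-tight solution has a negative serving — not a feasible corner.
carrots + bell pepper with both tight: 2.819 servings and 1.798 servings → $1.41.
carrots + broccoli with both tight: 0.9457 servings and 3.216 servings → $2.07.
orange + bell pepper with both tight: 3.824 servings and 0.4153 servings → $3.10.
orange + broccoli with both tight: 2.624 servings and 1.519 servings → $2.88.
bell pepper + broccoli with both targets exact would need a negative amount; discard.
The minimum over all feasible corners is $1.41.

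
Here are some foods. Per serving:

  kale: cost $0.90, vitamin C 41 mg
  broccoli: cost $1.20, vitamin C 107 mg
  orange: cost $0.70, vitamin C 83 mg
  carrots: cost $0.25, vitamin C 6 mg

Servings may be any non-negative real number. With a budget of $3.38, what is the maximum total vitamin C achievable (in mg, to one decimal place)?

Vitamin C per dollar: orange 118.6, broccoli 89.17, kale 45.56, carrots 24.
With no serving limits, spend the whole cost allowance on orange: $3.38 / $0.70 × 83 mg = 400.8 mg.

400.8 mg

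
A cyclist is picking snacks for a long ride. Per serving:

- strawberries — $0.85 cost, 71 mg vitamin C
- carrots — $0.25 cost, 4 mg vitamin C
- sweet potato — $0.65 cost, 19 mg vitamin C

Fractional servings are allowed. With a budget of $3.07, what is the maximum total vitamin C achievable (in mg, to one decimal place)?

Vitamin C per dollar: strawberries 83.53, sweet potato 29.23, carrots 16.
With no serving limits, spend the whole cost allowance on strawberries: $3.07 / $0.85 × 71 mg = 256.4 mg.

256.4 mg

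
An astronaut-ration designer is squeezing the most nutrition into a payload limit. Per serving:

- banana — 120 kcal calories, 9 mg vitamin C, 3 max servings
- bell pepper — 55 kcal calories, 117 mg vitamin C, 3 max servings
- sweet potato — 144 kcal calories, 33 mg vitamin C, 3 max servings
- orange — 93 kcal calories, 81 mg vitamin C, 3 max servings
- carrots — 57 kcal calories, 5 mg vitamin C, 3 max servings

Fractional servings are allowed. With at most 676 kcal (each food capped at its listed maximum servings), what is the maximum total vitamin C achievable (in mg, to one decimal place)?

647.2 mg

Vitamin C per kcal: bell pepper 2.127, orange 0.871, sweet potato 0.2292, carrots 0.08772, banana 0.075.
Take 3 servings of bell pepper: uses 165 kcal, +351.0 mg vitamin C (running total 351.0 mg).
Take 3 servings of orange: uses 279 kcal, +243.0 mg vitamin C (running total 594.0 mg).
Take 1.611 servings of sweet potato: uses 232 kcal, +53.2 mg vitamin C (running total 647.2 mg).
Filling greedily by vitamin C-per-kcal is optimal for one linear limit, giving 647.2 mg.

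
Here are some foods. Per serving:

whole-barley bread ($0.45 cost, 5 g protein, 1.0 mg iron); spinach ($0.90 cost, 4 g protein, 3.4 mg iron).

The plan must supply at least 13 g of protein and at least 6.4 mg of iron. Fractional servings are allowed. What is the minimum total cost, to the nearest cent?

$1.96

Check every corner: each single food scaled to meet both minima, and each pair solved so both constraints bind.
whole-barley bread only: max(13/5, 6.4/1.0) = 6.4 servings → $2.88.
spinach only: max(13/4, 6.4/3.4) = 3.25 servings → $2.92.
whole-barley bread + spinach with both tight: 1.431 servings and 1.462 servings → $1.96.
The minimum over all feasible corners is $1.96.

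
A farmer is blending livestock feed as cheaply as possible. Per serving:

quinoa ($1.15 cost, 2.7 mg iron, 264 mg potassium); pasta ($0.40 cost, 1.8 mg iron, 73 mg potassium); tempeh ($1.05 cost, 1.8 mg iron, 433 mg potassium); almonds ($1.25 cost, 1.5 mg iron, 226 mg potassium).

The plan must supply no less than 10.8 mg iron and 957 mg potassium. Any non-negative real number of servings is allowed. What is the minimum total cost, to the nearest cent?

$3.34

At the optimum either one food covers both requirements or two foods hit both targets exactly; no other combination can be cheaper.
quinoa only: max(10.8/2.7, 957/264) = 4 servings → $4.60.
pasta only: max(10.8/1.8, 957/73) = 13.11 servings → $5.24.
tempeh only: max(10.8/1.8, 957/433) = 6 servings → $6.30.
almonds only: max(10.8/1.5, 957/226) = 7.2 servings → $9.00.
quinoa + pasta with both tight: 3.359 servings and 0.9612 servings → $4.25.
quinoa + tempeh: the both-tight solution has a negative serving — not a feasible corner.
quinoa + almonds: the both-tight solution has a negative serving — not a feasible corner.
pasta + tempeh with both tight: 4.558 servings and 1.442 servings → $3.34.
pasta + almonds with both tight: 3.381 servings and 3.142 servings → $5.28.
tempeh + almonds with both targets exact would need a negative amount; discard.
So the least-cost plan costs $3.34.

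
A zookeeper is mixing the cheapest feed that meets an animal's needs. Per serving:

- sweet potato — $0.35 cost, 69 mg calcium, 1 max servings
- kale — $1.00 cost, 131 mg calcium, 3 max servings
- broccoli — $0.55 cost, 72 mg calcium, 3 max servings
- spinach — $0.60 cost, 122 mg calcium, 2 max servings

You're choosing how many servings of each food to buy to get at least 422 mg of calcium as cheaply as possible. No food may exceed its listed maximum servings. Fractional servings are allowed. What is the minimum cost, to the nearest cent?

Cost per mg of calcium: spinach $0.0049, sweet potato $0.0051, kale $0.0076, broccoli $0.0076.
Take 2 servings of spinach: +244.0 mg calcium for $1.20 (total $1.20, still need 178.0 mg).
Take 1 serving of sweet potato: +69.0 mg calcium for $0.35 (total $1.55, still need 109.0 mg).
Take 0.8321 servings of kale: +109.0 mg calcium for $0.83 (total $2.38, still need 0.0 mg).
Greedy by cheapest-per-mg is optimal for a single linear constraint, so the minimum cost is $2.38.

$2.38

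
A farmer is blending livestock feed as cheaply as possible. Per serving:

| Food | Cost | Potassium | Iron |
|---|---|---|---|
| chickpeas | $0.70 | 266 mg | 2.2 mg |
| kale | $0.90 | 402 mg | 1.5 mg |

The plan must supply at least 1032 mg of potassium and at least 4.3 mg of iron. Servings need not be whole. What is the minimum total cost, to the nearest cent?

$2.35

Compare the cost at each extreme point of the feasible region.
chickpeas only: max(1032/266, 4.3/2.2) = 3.88 servings → $2.72.
kale only: max(1032/402, 4.3/1.5) = 2.867 servings → $2.58.
chickpeas + kale with both tight: 0.3721 servings and 2.321 servings → $2.35.
Cheapest feasible corner: $2.35.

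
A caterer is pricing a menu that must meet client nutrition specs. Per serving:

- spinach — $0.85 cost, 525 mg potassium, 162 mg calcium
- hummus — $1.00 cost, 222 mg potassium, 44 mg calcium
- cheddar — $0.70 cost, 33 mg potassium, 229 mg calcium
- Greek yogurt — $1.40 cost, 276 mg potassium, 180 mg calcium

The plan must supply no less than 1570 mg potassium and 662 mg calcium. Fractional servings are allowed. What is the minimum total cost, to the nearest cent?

$3.07

The cheapest plan sits at a corner of the feasible region — with two constraints it uses at most two foods.
spinach only: max(1570/525, 662/162) = 4.086 servings → $3.47.
hummus only: max(1570/222, 662/44) = 15.05 servings → $15.05.
cheddar only: max(1570/33, 662/229) = 47.58 servings → $33.30.
Greek yogurt only: max(1570/276, 662/180) = 5.688 servings → $7.96.
spinach + hummus: the both-tight solution has a negative serving — not a feasible corner.
spinach + cheddar with both tight: 2.939 servings and 0.8114 servings → $3.07.
spinach + Greek yogurt with both tight: 2.006 servings and 1.872 servings → $4.33.
hummus + cheddar with both tight: 6.838 servings and 1.577 servings → $7.94.
hummus + Greek yogurt with both tight: 3.591 servings and 2.8 servings → $7.51.
cheddar + Greek yogurt: intersection lies outside the first quadrant.
The minimum over all feasible corners is $3.07.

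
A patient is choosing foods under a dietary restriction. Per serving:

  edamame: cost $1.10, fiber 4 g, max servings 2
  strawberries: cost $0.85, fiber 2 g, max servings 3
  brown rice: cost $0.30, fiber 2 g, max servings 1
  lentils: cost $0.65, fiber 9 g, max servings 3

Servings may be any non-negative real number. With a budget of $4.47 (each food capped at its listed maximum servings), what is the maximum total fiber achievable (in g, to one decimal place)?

Fiber per dollar: lentils 13.85, brown rice 6.667, edamame 3.636, strawberries 2.353.
Take 3 servings of lentils: spends $1.95, +27.0 g fiber (running total 27.0 g).
Take 1 serving of brown rice: spends $0.30, +2.0 g fiber (running total 29.0 g).
Take 2 servings of edamame: spends $2.20, +8.0 g fiber (running total 37.0 g).
Take 0.02353 servings of strawberries: spends $0.02, +0.0 g fiber (running total 37.0 g).
Filling greedily by fiber-per-dollar is optimal for one linear limit, giving 37.0 g.

37.0 g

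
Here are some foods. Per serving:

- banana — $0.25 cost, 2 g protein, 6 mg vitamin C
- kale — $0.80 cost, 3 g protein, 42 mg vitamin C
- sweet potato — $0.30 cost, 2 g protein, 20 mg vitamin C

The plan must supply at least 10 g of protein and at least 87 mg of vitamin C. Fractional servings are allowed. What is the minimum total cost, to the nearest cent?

A basic optimal solution has at most two foods positive. Try each food alone and each pair with both targets met exactly.
banana only: max(10/2, 87/6) = 14.5 servings → $3.62.
kale only: max(10/3, 87/42) = 3.333 servings → $2.67.
sweet potato only: max(10/2, 87/20) = 5 servings → $1.50.
banana + kale with both tight: 2.409 servings and 1.727 servings → $1.98.
banana + sweet potato with both tight: 0.9286 servings and 4.071 servings → $1.45.
kale + sweet potato: the both-tight solution has a negative serving — not a feasible corner.
The minimum over all feasible corners is $1.45.

$1.45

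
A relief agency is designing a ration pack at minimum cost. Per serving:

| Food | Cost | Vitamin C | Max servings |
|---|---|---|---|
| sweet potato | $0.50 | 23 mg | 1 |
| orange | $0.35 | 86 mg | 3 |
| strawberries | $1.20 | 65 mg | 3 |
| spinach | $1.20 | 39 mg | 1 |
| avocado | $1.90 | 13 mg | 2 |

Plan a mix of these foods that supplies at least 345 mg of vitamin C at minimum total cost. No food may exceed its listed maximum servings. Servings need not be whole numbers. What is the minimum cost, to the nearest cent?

Cost per mg of vitamin C: orange $0.0041, strawberries $0.0185, sweet potato $0.0217, spinach $0.0308, avocado $0.1462.
Take 3 servings of orange: +258.0 mg vitamin C for $1.05 (total $1.05, still need 87.0 mg).
Take 1.338 servings of strawberries: +87.0 mg vitamin C for $1.61 (total $2.66, still need 0.0 mg).
Filling from the cheapest source first is optimal under one linear minimum: $2.66.

$2.66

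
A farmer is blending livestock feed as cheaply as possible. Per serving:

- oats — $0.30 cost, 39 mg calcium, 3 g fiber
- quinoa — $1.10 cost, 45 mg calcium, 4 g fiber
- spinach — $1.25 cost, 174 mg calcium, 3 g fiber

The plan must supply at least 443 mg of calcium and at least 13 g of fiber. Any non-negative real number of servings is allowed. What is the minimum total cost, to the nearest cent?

With two linear requirements the optimum uses one or two foods; enumerate the corners.
oats only: max(443/39, 13/3) = 11.36 servings → $3.41.
quinoa only: max(443/45, 13/4) = 9.844 servings → $10.83.
spinach only: max(443/174, 13/3) = 4.333 servings → $5.42.
oats + quinoa: the both-tight solution has a negative serving — not a feasible corner.
oats + spinach with both tight: 2.304 servings and 2.03 servings → $3.23.
quinoa + spinach with both tight: 1.663 servings and 2.116 servings → $4.47.
The minimum over all feasible corners is $3.23.

$3.23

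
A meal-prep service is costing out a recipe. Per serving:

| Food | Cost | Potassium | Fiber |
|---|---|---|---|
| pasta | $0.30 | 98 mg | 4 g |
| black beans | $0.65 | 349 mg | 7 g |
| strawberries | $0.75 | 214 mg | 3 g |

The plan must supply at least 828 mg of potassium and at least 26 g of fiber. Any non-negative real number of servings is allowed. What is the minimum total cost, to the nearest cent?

pasta only: max(828/98, 26/4) = 8.449 servings → $2.53.
black beans only: max(828/349, 26/7) = 3.714 servings → $2.41.
strawberries only: max(828/214, 26/3) = 8.667 servings → $6.50.
pasta + black beans with both tight: 4.617 servings and 1.076 servings → $2.08.
pasta + strawberries with both tight: 5.48 servings and 1.359 servings → $2.66.
black beans + strawberries with both targets exact would need a negative amount; discard.
The minimum over all feasible corners is $2.08.

$2.08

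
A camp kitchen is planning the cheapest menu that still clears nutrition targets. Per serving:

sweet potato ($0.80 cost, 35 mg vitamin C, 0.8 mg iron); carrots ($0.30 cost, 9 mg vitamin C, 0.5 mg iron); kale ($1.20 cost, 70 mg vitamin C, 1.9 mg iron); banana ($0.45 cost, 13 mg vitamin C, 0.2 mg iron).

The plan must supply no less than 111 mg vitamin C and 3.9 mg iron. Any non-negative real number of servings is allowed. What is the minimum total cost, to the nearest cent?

$2.41

Minimising a linear cost over {vitamin C ≥ 111, iron ≥ 3.9, servings ≥ 0} — the optimum is at a vertex, using one or two foods.
sweet potato only: max(111/35, 3.9/0.8) = 4.875 servings → $3.90.
carrots only: max(111/9, 3.9/0.5) = 12.33 servings → $3.70.
kale only: max(111/70, 3.9/1.9) = 2.053 servings → $2.46.
banana only: max(111/13, 3.9/0.2) = 19.5 servings → $8.78.
sweet potato + carrots with both tight: 1.981 servings and 4.631 servings → $2.97.
sweet potato + kale with both targets exact would need a negative amount; discard.
sweet potato + banana with both targets exact would need a negative amount; discard.
carrots + kale with both tight: 3.469 servings and 1.14 servings → $2.41.
carrots + banana with both tight: 6.064 servings and 4.34 servings → $3.77.
kale + banana with both targets exact would need a negative amount; discard.
Cheapest feasible corner: $2.41.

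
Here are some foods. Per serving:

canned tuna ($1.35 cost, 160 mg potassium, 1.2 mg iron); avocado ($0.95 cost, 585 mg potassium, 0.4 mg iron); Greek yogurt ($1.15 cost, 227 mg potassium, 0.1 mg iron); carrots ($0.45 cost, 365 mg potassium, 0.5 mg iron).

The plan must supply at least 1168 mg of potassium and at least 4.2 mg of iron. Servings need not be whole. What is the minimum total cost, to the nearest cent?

$3.78

Minimising a linear cost over {potassium ≥ 1168, iron ≥ 4.2, servings ≥ 0} — the optimum is at a vertex, using one or two foods.
canned tuna only: max(1168/160, 4.2/1.2) = 7.3 servings → $9.86.
avocado only: max(1168/585, 4.2/0.4) = 10.5 servings → $9.97.
Greek yogurt only: max(1168/227, 4.2/0.1) = 42 servings → $48.30.
carrots only: max(1168/365, 4.2/0.5) = 8.4 servings → $3.78.
canned tuna + avocado with both tight: 3.119 servings and 1.144 servings → $5.30.
canned tuna + Greek yogurt with both tight: 3.263 servings and 2.846 servings → $7.68.
canned tuna + carrots with both tight: 2.651 servings and 2.038 servings → $4.50.
avocado + Greek yogurt: the both-tight solution has a negative serving — not a feasible corner.
avocado + carrots: intersection lies outside the first quadrant.
Greek yogurt + carrots with both targets exact would need a negative amount; discard.
So the least-cost plan costs $3.78.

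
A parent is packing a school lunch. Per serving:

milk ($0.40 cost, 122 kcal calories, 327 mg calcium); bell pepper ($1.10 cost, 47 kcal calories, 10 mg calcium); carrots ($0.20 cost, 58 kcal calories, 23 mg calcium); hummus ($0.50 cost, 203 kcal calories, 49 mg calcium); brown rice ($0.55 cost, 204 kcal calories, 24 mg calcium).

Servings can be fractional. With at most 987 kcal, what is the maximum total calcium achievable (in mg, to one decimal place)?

2645.5 mg

Calcium per kcal: milk 2.68, carrots 0.3966, hummus 0.2414, bell pepper 0.2128, brown rice 0.1176.
With no serving limits, spend the whole calories allowance on milk: 987 kcal / 122 kcal × 327 mg = 2645.5 mg.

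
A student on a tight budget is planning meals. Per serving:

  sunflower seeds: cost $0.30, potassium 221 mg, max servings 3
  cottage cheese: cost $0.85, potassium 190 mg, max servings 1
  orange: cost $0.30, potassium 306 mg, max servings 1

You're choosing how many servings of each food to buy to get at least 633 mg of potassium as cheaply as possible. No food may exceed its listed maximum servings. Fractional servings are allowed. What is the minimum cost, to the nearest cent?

$0.74

Cost per mg of potassium: orange $0.0010, sunflower seeds $0.0014, cottage cheese $0.0045.
Take 1 serving of orange: +306.0 mg potassium for $0.30 (total $0.30, still need 327.0 mg).
Take 1.48 servings of sunflower seeds: +327.0 mg potassium for $0.44 (total $0.74, still need 0.0 mg).
Greedy by cheapest-per-mg is optimal for a single linear constraint, so the minimum cost is $0.74.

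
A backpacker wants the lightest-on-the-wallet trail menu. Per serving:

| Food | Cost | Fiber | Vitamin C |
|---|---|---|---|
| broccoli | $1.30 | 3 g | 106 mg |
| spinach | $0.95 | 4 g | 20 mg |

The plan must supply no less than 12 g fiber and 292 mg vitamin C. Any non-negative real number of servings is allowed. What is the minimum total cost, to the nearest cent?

A basic optimal solution has at most two foods positive. Try each food alone and each pair with both targets met exactly.
broccoli only: max(12/3, 292/106) = 4 servings → $5.20.
spinach only: max(12/4, 292/20) = 14.6 servings → $13.87.
broccoli + spinach with both tight: 2.549 servings and 1.088 servings → $4.35.
Cheapest feasible corner: $4.35.

$4.35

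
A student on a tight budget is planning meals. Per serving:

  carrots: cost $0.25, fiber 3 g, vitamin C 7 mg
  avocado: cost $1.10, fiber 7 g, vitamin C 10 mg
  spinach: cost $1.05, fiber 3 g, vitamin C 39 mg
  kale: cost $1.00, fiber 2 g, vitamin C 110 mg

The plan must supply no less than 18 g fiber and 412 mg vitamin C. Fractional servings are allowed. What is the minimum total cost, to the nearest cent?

Two binding constraints pin down two serving amounts, so the optimal mix uses at most two foods. The candidates are each food alone (scaled to the tighter of fiber/vitamin C) and each pair with both constraints tight.
carrots only: max(18/3, 412/7) = 58.86 servings → $14.71.
avocado only: max(18/7, 412/10) = 41.2 servings → $45.32.
spinach only: max(18/3, 412/39) = 10.56 servings → $11.09.
kale only: max(18/2, 412/110) = 9 servings → $9.00.
carrots + avocado: the both-tight solution has a negative serving — not a feasible corner.
carrots + spinach: the both-tight solution has a negative serving — not a feasible corner.
carrots + kale with both tight: 3.658 servings and 3.513 servings → $4.43.
avocado + spinach: the both-tight solution has a negative serving — not a feasible corner.
avocado + kale with both tight: 1.541 servings and 3.605 servings → $5.30.
spinach + kale with both tight: 4.587 servings and 2.119 servings → $6.94.
Cheapest feasible corner: $4.43.

$4.43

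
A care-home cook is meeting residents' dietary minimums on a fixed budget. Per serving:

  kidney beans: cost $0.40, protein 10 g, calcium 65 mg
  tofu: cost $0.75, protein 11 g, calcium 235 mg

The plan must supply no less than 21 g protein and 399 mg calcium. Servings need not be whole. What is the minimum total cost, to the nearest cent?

$1.34

Check every corner: each single food scaled to meet both minima, and each pair solved so both constraints bind.
kidney beans only: max(21/10, 399/65) = 6.138 servings → $2.46.
tofu only: max(21/11, 399/235) = 1.909 servings → $1.43.
kidney beans + tofu with both tight: 0.3339 servings and 1.606 servings → $1.34.
The minimum over all feasible corners is $1.34.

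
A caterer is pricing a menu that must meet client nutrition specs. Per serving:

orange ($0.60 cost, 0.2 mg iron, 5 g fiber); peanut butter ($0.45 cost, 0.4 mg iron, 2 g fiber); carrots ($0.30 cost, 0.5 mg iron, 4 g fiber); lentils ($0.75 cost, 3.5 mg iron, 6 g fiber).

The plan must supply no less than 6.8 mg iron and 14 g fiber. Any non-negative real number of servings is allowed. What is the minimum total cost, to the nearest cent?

$1.60

This is a tiny linear program; its minimum lies at a vertex of the feasible set. List the vertices and price them.
orange only: max(6.8/0.2, 14/5) = 34 servings → $20.40.
peanut butter only: max(6.8/0.4, 14/2) = 17 servings → $7.65.
carrots only: max(6.8/0.5, 14/4) = 13.6 servings → $4.08.
lentils only: max(6.8/3.5, 14/6) = 2.333 servings → $1.75.
orange + peanut butter: the both-tight solution has a negative serving — not a feasible corner.
orange + carrots with both targets exact would need a negative amount; discard.
orange + lentils with both tight: 0.5031 servings and 1.914 servings → $1.74.
peanut butter + carrots with both targets exact would need a negative amount; discard.
peanut butter + lentils with both tight: 1.783 servings and 1.739 servings → $2.11.
carrots + lentils with both tight: 0.7455 servings and 1.836 servings → $1.60.
The minimum over all feasible corners is $1.60.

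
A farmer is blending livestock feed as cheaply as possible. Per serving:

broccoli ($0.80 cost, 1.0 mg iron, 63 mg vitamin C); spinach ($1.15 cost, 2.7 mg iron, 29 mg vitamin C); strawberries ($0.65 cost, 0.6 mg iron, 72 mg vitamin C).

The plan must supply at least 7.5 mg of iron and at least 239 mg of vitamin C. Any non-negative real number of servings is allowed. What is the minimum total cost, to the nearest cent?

An LP optimum is at a vertex; with two nutrient constraints at most two foods are used. Check each candidate.
broccoli only: max(7.5/1.0, 239/63) = 7.5 servings → $6.00.
spinach only: max(7.5/2.7, 239/29) = 8.241 servings → $9.48.
strawberries only: max(7.5/0.6, 239/72) = 12.5 servings → $8.12.
broccoli + spinach with both tight: 3.032 servings and 1.655 servings → $4.33.
broccoli + strawberries: intersection lies outside the first quadrant.
spinach + strawberries with both tight: 2.241 servings and 2.417 servings → $4.15.
The minimum over all feasible corners is $4.15.

$4.15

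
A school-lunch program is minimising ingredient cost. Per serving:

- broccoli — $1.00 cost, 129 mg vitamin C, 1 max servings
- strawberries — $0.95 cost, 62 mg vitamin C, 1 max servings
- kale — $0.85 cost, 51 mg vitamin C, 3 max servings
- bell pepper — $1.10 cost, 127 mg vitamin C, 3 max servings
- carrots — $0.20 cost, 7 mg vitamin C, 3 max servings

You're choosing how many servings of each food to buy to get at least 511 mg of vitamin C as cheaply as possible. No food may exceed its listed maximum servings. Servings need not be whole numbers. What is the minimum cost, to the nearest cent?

$4.32

Cost per mg of vitamin C: broccoli $0.0078, bell pepper $0.0087, strawberries $0.0153, kale $0.0167, carrots $0.0286.
Take 1 serving of broccoli: +129.0 mg vitamin C for $1.00 (total $1.00, still need 382.0 mg).
Take 3 servings of bell pepper: +381.0 mg vitamin C for $3.30 (total $4.30, still need 1.0 mg).
Take 0.01613 servings of strawberries: +1.0 mg vitamin C for $0.02 (total $4.32, still need 0.0 mg).
Filling from the cheapest source first is optimal under one linear minimum: $4.32.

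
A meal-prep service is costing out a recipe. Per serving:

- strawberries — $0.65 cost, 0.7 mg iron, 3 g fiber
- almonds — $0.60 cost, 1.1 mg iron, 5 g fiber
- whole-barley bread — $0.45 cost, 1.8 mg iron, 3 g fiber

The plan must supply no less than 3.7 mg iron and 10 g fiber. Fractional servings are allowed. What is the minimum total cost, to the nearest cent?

The cheapest plan sits at a corner of the feasible region — with two constraints it uses at most two foods.
strawberries only: max(3.7/0.7, 10/3) = 5.286 servings → $3.44.
almonds only: max(3.7/1.1, 10/5) = 3.364 servings → $2.02.
whole-barley bread only: max(3.7/1.8, 10/3) = 3.333 servings → $1.50.
strawberries + almonds with both targets exact would need a negative amount; discard.
strawberries + whole-barley bread with both tight: 2.091 servings and 1.242 servings → $1.92.
almonds + whole-barley bread with both tight: 1.211 servings and 1.316 servings → $1.32.
So the least-cost plan costs $1.32.

$1.32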